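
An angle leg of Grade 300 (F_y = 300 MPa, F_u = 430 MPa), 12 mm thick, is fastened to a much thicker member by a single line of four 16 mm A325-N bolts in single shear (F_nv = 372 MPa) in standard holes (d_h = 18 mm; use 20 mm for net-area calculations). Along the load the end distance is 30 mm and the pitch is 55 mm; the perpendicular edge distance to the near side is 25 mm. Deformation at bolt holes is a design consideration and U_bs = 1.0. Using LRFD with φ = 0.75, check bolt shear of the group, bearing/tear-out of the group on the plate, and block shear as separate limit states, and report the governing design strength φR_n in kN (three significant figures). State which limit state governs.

Bolt shear: A_b = π·16²/4 = 201.1 mm²; R_n = 372 × 201.1 × 4 × 1 / 1000 = 299.2 kN → 0.75 × 299.2 = 224 kN.
Bearing: edge l_c = 21, r_n = 130 kN; interior l_c = 37, r_n = 198.1 kN; R_n = 130 + 3·198.1 = 724.5 kN → 543 kN.
Block shear: A_gv = 2340, A_nv = 1500, A_nt = 180 mm²; R_n = min(0.6F_uA_nv, 0.6F_yA_gv) + U_bs·F_u·A_nt = 464.4 kN → 348 kN.
Bolt shear governs: 224 kN.

224 kN (bolt shear governs)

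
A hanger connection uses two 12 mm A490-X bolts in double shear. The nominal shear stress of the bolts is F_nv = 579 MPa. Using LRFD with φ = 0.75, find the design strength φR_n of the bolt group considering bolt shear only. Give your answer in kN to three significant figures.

A_b = π × 12² / 4 = 113.1 mm².
R_n = F_nv · A_b · n · n_s = 579 × 113.1 × 2 × 2 / 1000 = 261.9 kN.
Design strength φR_n = 0.75 × 261.9 = 196 kN.

196 kN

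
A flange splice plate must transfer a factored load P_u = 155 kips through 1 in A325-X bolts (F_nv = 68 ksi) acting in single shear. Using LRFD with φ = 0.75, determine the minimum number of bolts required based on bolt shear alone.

4 bolts

A_b = π·1²/4 = 0.7854 in².
Per-bolt design strength φR_n = 0.75 × 68 × 0.7854 × 1 = 40.06 kips.
n ≥ 155 / 40.06 = 3.87 → use 4 bolts.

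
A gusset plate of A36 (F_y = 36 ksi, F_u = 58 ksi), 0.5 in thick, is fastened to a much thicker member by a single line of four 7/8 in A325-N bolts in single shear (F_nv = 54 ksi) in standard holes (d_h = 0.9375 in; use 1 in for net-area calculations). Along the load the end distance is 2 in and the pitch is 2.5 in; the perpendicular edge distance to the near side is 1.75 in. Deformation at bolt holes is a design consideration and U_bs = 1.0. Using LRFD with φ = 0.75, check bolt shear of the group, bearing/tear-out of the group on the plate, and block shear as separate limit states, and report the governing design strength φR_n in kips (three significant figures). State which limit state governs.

Bolt shear: A_b = π·0.875²/4 = 0.6013 in²; R_n = 54 × 0.6013 × 4 × 1 = 129.9 kips → 0.75 × 129.9 = 97.4 kips.
Bearing: edge l_c = 1.531, r_n = 53.29 kips; interior l_c = 1.562, r_n = 54.38 kips; R_n = 53.29 + 3·54.38 = 216.4 kips → 162 kips.
Block shear: A_gv = 4.75, A_nv = 3, A_nt = 0.625 in²; R_n = min(0.6F_uA_nv, 0.6F_yA_gv) + U_bs·F_u·A_nt = 138.8 kips → 104 kips.
Bolt shear governs: 97.4 kips.

97.4 kips (bolt shear governs)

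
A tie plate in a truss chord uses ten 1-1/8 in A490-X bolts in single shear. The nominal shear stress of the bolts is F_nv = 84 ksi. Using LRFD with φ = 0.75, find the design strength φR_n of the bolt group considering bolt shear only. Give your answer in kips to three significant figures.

A_b = π × 1.125² / 4 = 0.994 in².
R_n = F_nv · A_b · n · n_s = 84 × 0.994 × 10 × 1 = 835 kips.
Design strength φR_n = 0.75 × 835 = 626 kips.

626 kips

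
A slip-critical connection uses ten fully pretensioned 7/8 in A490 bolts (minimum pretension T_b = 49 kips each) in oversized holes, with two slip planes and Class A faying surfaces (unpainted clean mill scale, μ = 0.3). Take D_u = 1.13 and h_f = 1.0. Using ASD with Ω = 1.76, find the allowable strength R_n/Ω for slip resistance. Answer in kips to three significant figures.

R_n = μ · D_u · h_f · T_b · n_s · n_b = 0.3 × 1.13 × 1.0 × 49 × 2 × 10 = 332.2 kips.
Allowable strength R_n/Ω = 332.2 / 1.76 = 189 kips.

189 kips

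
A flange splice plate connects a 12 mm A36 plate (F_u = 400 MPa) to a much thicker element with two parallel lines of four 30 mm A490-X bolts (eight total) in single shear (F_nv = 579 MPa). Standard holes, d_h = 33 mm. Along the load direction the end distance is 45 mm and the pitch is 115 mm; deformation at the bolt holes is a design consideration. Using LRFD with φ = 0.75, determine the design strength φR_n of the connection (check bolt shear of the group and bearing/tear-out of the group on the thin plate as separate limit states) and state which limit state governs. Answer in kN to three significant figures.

Bolt shear: A_b = π·30²/4 = 706.9 mm²; R_n = 579 × 706.9 × 8 × 1 / 1000 = 3274 kN → 0.75 × 3274 = 2460 kN.
Bearing (1.2 l_c t F_u ≤ 2.4 d t F_u): upper limit = 2.4·30·12·400 / 1000 = 345.6 kN.
  Edge l_c = 45 − 33/2 = 28.5 → r_n = 164.2 kN; interior l_c = 115 − 33 = 82 → r_n = 345.6 kN.
  R_n,bearing = 2·164.2 + 6·345.6 = 2402 kN → 0.75 × 2402 = 1800 kN.
Bearing governs: 1800 kN.

1800 kN (bearing governs)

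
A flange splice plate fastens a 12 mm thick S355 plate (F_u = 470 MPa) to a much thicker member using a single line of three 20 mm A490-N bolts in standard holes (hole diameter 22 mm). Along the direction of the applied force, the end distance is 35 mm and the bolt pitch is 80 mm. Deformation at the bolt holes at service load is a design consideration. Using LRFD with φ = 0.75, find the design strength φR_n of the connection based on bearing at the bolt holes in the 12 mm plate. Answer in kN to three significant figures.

528 kN

Per bolt r_n = 1.2 l_c t F_u ≤ 2.4 d t F_u; upper limit = 2.4 × 20 × 12 × 470 / 1000 = 270.7 kN.
Edge bolt: l_c = 35 − 22/2 = 24 mm → 1.2 × 24 × 12 × 470 / 1000 = 162.4 → r_n = 162.4 kN.
Interior bolts: l_c = 80 − 22 = 58 mm → 1.2 × 58 × 12 × 470 / 1000 = 392.5 → r_n = 270.7 kN.
R_n = 1 × 162.4 + 2 × 270.7 = 703.9 kN.
Design strength φR_n = 0.75 × 703.9 = 528 kN.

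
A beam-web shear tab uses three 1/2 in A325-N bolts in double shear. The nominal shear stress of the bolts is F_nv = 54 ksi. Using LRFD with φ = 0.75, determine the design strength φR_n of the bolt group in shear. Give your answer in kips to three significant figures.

A_b = π × 0.5² / 4 = 0.1963 in².
R_n = F_nv · A_b · n · n_s = 54 × 0.1963 × 3 × 2 = 63.62 kips.
Design strength φR_n = 0.75 × 63.62 = 47.7 kips.

47.7 kips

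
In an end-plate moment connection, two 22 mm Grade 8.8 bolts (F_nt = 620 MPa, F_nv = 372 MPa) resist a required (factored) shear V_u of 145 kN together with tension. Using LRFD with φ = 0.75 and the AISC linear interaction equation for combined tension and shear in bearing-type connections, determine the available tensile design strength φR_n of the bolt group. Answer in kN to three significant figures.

218 kN

A_b = π·22²/4 = 380.1 mm²; f_rv = 145 × 1000 / (2 × 380.1) = 190.7 MPa.
F'_nt = 1.3 F_nt − (F_nt / φF_nv) f_rv = 1.3·620 − (620/(0.75·372))·190.7 = 382.2 MPa, capped at F_nt → F'_nt = 382.2 MPa.
R_n = F'_nt · A_b · n = 382.2 × 380.1 × 2 / 1000 = 290.6 kN.
Design strength φR_n = 0.75 × 290.6 = 218 kN.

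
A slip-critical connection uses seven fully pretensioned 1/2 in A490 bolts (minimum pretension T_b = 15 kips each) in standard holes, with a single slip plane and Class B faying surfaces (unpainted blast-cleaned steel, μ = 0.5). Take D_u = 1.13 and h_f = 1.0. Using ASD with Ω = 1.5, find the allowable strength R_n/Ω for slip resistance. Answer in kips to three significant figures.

39.5 kips

R_n = μ · D_u · h_f · T_b · n_s · n_b = 0.5 × 1.13 × 1.0 × 15 × 1 × 7 = 59.32 kips.
Allowable strength R_n/Ω = 59.32 / 1.5 = 39.5 kips.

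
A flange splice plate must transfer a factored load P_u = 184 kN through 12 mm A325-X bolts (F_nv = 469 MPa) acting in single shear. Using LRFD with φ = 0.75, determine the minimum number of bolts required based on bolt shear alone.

A_b = π·12²/4 = 113.1 mm².
Per-bolt design strength φR_n = 0.75 × 469 × 113.1 × 1 / 1000 = 39.78 kN.
n ≥ 184 / 39.78 = 4.625 → use 5 bolts.

5 bolts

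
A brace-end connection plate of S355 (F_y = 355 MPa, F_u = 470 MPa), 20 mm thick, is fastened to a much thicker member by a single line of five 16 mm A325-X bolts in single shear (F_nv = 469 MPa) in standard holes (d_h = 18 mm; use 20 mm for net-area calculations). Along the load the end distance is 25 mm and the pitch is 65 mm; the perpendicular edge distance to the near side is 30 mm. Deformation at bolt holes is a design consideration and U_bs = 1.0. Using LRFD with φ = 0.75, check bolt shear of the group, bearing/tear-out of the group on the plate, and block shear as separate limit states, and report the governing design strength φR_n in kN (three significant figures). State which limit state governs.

354 kN (bolt shear governs)

Bolt shear: A_b = π·16²/4 = 201.1 mm²; R_n = 469 × 201.1 × 5 × 1 / 1000 = 471.5 kN → 0.75 × 471.5 = 354 kN.
Bearing: edge l_c = 16, r_n = 180.5 kN; interior l_c = 47, r_n = 361 kN; R_n = 180.5 + 4·361 = 1624 kN → 1220 kN.
Block shear: A_gv = 5700, A_nv = 3900, A_nt = 400 mm²; R_n = min(0.6F_uA_nv, 0.6F_yA_gv) + U_bs·F_u·A_nt = 1288 kN → 966 kN.
Bolt shear governs: 354 kN.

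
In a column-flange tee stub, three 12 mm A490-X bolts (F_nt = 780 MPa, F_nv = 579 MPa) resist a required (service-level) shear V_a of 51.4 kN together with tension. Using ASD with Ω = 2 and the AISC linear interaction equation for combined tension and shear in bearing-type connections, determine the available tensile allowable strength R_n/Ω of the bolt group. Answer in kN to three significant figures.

A_b = π·12²/4 = 113.1 mm²; f_rv = 51.4 × 1000 / (3 × 113.1) = 151.5 MPa.
F'_nt = 1.3 F_nt − (Ω F_nt / F_nv) f_rv = 1.3·780 − (2·780/579)·151.5 = 605.8 MPa, capped at F_nt → F'_nt = 605.8 MPa.
R_n = F'_nt · A_b · n = 605.8 × 113.1 × 3 / 1000 = 205.6 kN.
Allowable strength R_n/Ω = 205.6 / 2 = 103 kN.

103 kN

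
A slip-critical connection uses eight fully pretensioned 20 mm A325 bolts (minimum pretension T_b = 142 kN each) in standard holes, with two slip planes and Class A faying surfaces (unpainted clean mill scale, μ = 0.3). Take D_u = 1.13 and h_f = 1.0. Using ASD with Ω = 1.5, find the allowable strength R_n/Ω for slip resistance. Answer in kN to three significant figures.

513 kN

R_n = μ · D_u · h_f · T_b · n_s · n_b = 0.3 × 1.13 × 1.0 × 142 × 2 × 8 = 770.2 kN.
Allowable strength R_n/Ω = 770.2 / 1.5 = 513 kN.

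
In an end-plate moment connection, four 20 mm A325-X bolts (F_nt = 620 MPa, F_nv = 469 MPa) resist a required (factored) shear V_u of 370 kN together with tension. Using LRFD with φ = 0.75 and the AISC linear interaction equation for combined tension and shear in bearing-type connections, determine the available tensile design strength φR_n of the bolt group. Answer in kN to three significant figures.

A_b = π·20²/4 = 314.2 mm²; f_rv = 370 × 1000 / (4 × 314.2) = 294.4 MPa.
F'_nt = 1.3 F_nt − (F_nt / φF_nv) f_rv = 1.3·620 − (620/(0.75·469))·294.4 = 287 MPa, capped at F_nt → F'_nt = 287 MPa.
R_n = F'_nt · A_b · n = 287 × 314.2 × 4 / 1000 = 360.7 kN.
Design strength φR_n = 0.75 × 360.7 = 271 kN.

271 kN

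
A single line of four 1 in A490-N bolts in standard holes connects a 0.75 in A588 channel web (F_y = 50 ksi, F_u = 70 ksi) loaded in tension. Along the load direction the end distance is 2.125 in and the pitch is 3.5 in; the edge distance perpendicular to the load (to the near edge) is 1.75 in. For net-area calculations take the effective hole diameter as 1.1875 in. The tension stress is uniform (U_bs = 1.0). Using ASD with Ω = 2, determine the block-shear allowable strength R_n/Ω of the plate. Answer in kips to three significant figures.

164 kips

Shear plane L_v = 2.125 + 3·3.5 = 12.62 in; A_gv = 12.62 × 0.75 = 9.469 in².
A_nv = (12.62 − 3.5·1.1875) × 0.75 = 6.352 in².
A_nt = (1.75 − 0.5·1.1875) × 0.75 = 0.8672 in².
0.6 F_u A_nv = 266.8 kips; 0.6 F_y A_gv = 284.1 kips → shear rupture governs the shear term.
R_n = 266.8 + 1.0 × 70 × 0.8672 = 327.5 kips.
Allowable strength R_n/Ω = 327.5 / 2 = 164 kips.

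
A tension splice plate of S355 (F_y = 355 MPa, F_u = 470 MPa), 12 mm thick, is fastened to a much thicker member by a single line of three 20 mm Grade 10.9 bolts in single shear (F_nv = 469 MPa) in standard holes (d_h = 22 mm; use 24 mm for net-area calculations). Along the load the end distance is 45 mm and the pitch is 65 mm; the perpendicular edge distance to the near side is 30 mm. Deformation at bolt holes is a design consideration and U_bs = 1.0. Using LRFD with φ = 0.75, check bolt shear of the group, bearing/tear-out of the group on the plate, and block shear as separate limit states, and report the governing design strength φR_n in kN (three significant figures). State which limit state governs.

332 kN (bolt shear governs)

Bolt shear: A_b = π·20²/4 = 314.2 mm²; R_n = 469 × 314.2 × 3 × 1 / 1000 = 442 kN → 0.75 × 442 = 332 kN.
Bearing: edge l_c = 34, r_n = 230.1 kN; interior l_c = 43, r_n = 270.7 kN; R_n = 230.1 + 2·270.7 = 771.6 kN → 579 kN.
Block shear: A_gv = 2100, A_nv = 1380, A_nt = 216 mm²; R_n = min(0.6F_uA_nv, 0.6F_yA_gv) + U_bs·F_u·A_nt = 490.7 kN → 368 kN.
Bolt shear governs: 332 kN.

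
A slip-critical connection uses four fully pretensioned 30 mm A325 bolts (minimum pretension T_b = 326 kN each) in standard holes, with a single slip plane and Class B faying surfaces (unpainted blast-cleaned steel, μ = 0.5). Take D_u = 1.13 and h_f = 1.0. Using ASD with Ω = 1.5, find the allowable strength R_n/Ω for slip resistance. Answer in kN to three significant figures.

R_n = μ · D_u · h_f · T_b · n_s · n_b = 0.5 × 1.13 × 1.0 × 326 × 1 × 4 = 736.8 kN.
Allowable strength R_n/Ω = 736.8 / 1.5 = 491 kN.

491 kN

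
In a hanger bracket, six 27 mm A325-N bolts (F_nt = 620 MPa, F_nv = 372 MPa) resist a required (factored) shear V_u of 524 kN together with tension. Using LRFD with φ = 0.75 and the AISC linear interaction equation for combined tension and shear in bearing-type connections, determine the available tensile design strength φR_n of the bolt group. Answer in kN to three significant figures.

A_b = π·27²/4 = 572.6 mm²; f_rv = 524 × 1000 / (6 × 572.6) = 152.5 MPa.
F'_nt = 1.3 F_nt − (F_nt / φF_nv) f_rv = 1.3·620 − (620/(0.75·372))·152.5 = 467 MPa, capped at F_nt → F'_nt = 467 MPa.
R_n = F'_nt · A_b · n = 467 × 572.6 × 6 / 1000 = 1604 kN.
Design strength φR_n = 0.75 × 1604 = 1200 kN.

1200 kN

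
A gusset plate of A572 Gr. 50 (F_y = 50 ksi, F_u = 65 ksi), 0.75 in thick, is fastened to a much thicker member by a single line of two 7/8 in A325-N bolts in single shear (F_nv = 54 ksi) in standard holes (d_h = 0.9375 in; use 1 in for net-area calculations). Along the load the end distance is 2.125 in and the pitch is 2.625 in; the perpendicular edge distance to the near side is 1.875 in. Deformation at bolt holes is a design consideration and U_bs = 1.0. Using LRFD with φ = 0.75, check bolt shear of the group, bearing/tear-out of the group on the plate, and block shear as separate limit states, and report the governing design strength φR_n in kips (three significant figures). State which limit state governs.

48.7 kips (bolt shear governs)

Bolt shear: A_b = π·0.875²/4 = 0.6013 in²; R_n = 54 × 0.6013 × 2 × 1 = 64.94 kips → 0.75 × 64.94 = 48.7 kips.
Bearing: edge l_c = 1.656, r_n = 96.89 kips; interior l_c = 1.688, r_n = 98.72 kips; R_n = 96.89 + 1·98.72 = 195.6 kips → 147 kips.
Block shear: A_gv = 3.562, A_nv = 2.438, A_nt = 1.031 in²; R_n = min(0.6F_uA_nv, 0.6F_yA_gv) + U_bs·F_u·A_nt = 162.1 kips → 122 kips.
Bolt shear governs: 48.7 kips.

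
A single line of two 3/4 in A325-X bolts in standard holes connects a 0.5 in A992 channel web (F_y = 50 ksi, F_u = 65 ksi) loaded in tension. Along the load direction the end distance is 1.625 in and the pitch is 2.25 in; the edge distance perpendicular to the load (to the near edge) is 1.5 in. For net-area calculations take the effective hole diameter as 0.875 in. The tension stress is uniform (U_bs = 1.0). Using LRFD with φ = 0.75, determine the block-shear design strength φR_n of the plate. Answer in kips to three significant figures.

Shear plane L_v = 1.625 + 1·2.25 = 3.875 in; A_gv = 3.875 × 0.5 = 1.938 in².
A_nv = (3.875 − 1.5·0.875) × 0.5 = 1.281 in².
A_nt = (1.5 − 0.5·0.875) × 0.5 = 0.5312 in².
0.6 F_u A_nv = 49.97 kips; 0.6 F_y A_gv = 58.12 kips → shear rupture governs the shear term.
R_n = 49.97 + 1.0 × 65 × 0.5312 = 84.5 kips.
Design strength φR_n = 0.75 × 84.5 = 63.4 kips.

63.4 kips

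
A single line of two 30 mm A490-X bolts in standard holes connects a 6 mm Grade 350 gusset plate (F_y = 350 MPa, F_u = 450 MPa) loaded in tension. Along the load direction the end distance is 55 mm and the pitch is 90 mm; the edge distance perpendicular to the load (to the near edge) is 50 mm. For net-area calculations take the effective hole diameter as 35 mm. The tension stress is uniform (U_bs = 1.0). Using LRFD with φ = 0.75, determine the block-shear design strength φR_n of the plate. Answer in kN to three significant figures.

178 kN

Shear plane L_v = 55 + 1·90 = 145 mm; A_gv = 145 × 6 = 870 mm².
A_nv = (145 − 1.5·35) × 6 = 555 mm².
A_nt = (50 − 0.5·35) × 6 = 195 mm².
0.6 F_u A_nv = 149.8 kN; 0.6 F_y A_gv = 182.7 kN → shear rupture governs the shear term.
R_n = 149.8 + 1.0 × 450 × 195 / 1000 = 237.6 kN.
Design strength φR_n = 0.75 × 237.6 = 178 kN.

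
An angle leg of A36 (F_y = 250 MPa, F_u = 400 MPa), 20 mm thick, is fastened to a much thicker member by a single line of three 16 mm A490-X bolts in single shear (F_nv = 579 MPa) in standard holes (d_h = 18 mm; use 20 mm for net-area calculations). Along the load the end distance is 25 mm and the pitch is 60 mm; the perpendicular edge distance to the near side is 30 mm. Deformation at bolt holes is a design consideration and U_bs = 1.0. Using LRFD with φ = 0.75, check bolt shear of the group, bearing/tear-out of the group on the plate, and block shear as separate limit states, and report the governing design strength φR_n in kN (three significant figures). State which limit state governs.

262 kN (bolt shear governs)

Bolt shear: A_b = π·16²/4 = 201.1 mm²; R_n = 579 × 201.1 × 3 × 1 / 1000 = 349.2 kN → 0.75 × 349.2 = 262 kN.
Bearing: edge l_c = 16, r_n = 153.6 kN; interior l_c = 42, r_n = 307.2 kN; R_n = 153.6 + 2·307.2 = 768 kN → 576 kN.
Block shear: A_gv = 2900, A_nv = 1900, A_nt = 400 mm²; R_n = min(0.6F_uA_nv, 0.6F_yA_gv) + U_bs·F_u·A_nt = 595 kN → 446 kN.
Bolt shear governs: 262 kN.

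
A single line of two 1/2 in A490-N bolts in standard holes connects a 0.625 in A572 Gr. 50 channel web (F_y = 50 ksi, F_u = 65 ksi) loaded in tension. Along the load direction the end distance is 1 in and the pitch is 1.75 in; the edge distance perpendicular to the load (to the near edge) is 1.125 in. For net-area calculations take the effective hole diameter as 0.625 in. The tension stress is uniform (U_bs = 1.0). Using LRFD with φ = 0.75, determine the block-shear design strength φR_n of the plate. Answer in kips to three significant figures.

Shear plane L_v = 1 + 1·1.75 = 2.75 in; A_gv = 2.75 × 0.625 = 1.719 in².
A_nv = (2.75 − 1.5·0.625) × 0.625 = 1.133 in².
A_nt = (1.125 − 0.5·0.625) × 0.625 = 0.5078 in².
0.6 F_u A_nv = 44.18 kips; 0.6 F_y A_gv = 51.56 kips → shear rupture governs the shear term.
R_n = 44.18 + 1.0 × 65 × 0.5078 = 77.19 kips.
Design strength φR_n = 0.75 × 77.19 = 57.9 kips.

57.9 kips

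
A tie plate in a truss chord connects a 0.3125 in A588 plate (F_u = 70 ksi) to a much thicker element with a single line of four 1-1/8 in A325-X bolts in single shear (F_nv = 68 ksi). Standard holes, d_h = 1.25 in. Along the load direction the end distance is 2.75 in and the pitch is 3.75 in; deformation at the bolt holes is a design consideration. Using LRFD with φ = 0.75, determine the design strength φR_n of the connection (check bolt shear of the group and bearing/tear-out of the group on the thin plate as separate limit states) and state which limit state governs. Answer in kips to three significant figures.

Bolt shear: A_b = π·1.125²/4 = 0.994 in²; R_n = 68 × 0.994 × 4 × 1 = 270.4 kips → 0.75 × 270.4 = 203 kips.
Bearing (1.2 l_c t F_u ≤ 2.4 d t F_u): upper limit = 2.4·1.125·0.3125·70 = 59.06 kips.
  Edge l_c = 2.75 − 1.25/2 = 2.125 → r_n = 55.78 kips; interior l_c = 3.75 − 1.25 = 2.5 → r_n = 59.06 kips.
  R_n,bearing = 1·55.78 + 3·59.06 = 233 kips → 0.75 × 233 = 175 kips.
Bearing governs: 175 kips.

175 kips (bearing governs)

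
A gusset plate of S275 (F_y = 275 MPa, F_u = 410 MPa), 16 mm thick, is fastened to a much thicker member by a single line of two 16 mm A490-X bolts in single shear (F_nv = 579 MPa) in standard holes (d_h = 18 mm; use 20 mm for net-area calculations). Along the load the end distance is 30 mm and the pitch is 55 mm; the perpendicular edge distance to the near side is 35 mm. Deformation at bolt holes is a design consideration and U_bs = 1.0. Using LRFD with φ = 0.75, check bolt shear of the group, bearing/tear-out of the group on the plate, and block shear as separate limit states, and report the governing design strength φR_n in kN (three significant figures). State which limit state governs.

175 kN (bolt shear governs)

Bolt shear: A_b = π·16²/4 = 201.1 mm²; R_n = 579 × 201.1 × 2 × 1 / 1000 = 232.8 kN → 0.75 × 232.8 = 175 kN.
Bearing: edge l_c = 21, r_n = 165.3 kN; interior l_c = 37, r_n = 251.9 kN; R_n = 165.3 + 1·251.9 = 417.2 kN → 313 kN.
Block shear: A_gv = 1360, A_nv = 880, A_nt = 400 mm²; R_n = min(0.6F_uA_nv, 0.6F_yA_gv) + U_bs·F_u·A_nt = 380.5 kN → 285 kN.
Bolt shear governs: 175 kN.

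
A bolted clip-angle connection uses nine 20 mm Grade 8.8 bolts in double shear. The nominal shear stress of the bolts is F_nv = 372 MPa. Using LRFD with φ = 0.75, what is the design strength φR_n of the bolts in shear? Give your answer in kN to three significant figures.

1580 kN

A_b = π × 20² / 4 = 314.2 mm².
R_n = F_nv · A_b · n · n_s = 372 × 314.2 × 9 × 2 / 1000 = 2104 kN.
Design strength φR_n = 0.75 × 2104 = 1580 kN.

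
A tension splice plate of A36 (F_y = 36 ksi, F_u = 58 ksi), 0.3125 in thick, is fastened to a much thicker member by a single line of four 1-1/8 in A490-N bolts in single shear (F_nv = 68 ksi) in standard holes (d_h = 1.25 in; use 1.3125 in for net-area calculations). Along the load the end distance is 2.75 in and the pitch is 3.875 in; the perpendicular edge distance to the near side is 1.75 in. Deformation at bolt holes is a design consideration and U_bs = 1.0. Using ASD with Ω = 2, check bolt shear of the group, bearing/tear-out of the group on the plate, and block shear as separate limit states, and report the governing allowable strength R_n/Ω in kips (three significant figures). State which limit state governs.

58.4 kips (block shear governs)

Bolt shear: A_b = π·1.125²/4 = 0.994 in²; R_n = 68 × 0.994 × 4 × 1 = 270.4 kips → 270.4 / 2 = 135 kips.
Bearing: edge l_c = 2.125, r_n = 46.22 kips; interior l_c = 2.625, r_n = 48.94 kips; R_n = 46.22 + 3·48.94 = 193 kips → 96.5 kips.
Block shear: A_gv = 4.492, A_nv = 3.057, A_nt = 0.3418 in²; R_n = min(0.6F_uA_nv, 0.6F_yA_gv) + U_bs·F_u·A_nt = 116.9 kips → 58.4 kips.
Block shear governs: 58.4 kips.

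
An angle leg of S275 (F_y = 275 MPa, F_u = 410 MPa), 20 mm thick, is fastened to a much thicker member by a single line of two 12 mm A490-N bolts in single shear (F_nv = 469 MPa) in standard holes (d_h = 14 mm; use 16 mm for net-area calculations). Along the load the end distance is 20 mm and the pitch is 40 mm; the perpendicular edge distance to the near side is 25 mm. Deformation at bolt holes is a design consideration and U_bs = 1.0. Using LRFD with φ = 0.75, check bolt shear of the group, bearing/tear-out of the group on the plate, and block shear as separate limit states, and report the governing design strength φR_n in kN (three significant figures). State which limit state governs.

79.6 kN (bolt shear governs)

Bolt shear: A_b = π·12²/4 = 113.1 mm²; R_n = 469 × 113.1 × 2 × 1 / 1000 = 106.1 kN → 0.75 × 106.1 = 79.6 kN.
Bearing: edge l_c = 13, r_n = 127.9 kN; interior l_c = 26, r_n = 236.2 kN; R_n = 127.9 + 1·236.2 = 364.1 kN → 273 kN.
Block shear: A_gv = 1200, A_nv = 720, A_nt = 340 mm²; R_n = min(0.6F_uA_nv, 0.6F_yA_gv) + U_bs·F_u·A_nt = 316.5 kN → 237 kN.
Bolt shear governs: 79.6 kN.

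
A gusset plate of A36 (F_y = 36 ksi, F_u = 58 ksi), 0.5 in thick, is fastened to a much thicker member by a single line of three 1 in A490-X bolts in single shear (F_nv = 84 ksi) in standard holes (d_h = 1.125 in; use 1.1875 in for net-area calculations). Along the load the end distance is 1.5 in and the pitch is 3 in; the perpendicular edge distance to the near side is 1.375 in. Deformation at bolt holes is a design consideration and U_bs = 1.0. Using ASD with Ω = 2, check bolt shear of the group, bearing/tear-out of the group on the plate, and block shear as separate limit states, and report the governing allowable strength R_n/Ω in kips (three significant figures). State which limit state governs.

Bolt shear: A_b = π·1²/4 = 0.7854 in²; R_n = 84 × 0.7854 × 3 × 1 = 197.9 kips → 197.9 / 2 = 99 kips.
Bearing: edge l_c = 0.9375, r_n = 32.62 kips; interior l_c = 1.875, r_n = 65.25 kips; R_n = 32.62 + 2·65.25 = 163.1 kips → 81.6 kips.
Block shear: A_gv = 3.75, A_nv = 2.266, A_nt = 0.3906 in²; R_n = min(0.6F_uA_nv, 0.6F_yA_gv) + U_bs·F_u·A_nt = 101.5 kips → 50.8 kips.
Block shear governs: 50.8 kips.

50.8 kips (block shear governs)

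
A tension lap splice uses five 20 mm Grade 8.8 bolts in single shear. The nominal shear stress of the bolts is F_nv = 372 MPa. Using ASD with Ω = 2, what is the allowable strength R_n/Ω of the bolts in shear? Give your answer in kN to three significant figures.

A_b = π × 20² / 4 = 314.2 mm².
R_n = F_nv · A_b · n · n_s = 372 × 314.2 × 5 × 1 / 1000 = 584.3 kN.
Allowable strength R_n/Ω = 584.3 / 2 = 292 kN.

292 kN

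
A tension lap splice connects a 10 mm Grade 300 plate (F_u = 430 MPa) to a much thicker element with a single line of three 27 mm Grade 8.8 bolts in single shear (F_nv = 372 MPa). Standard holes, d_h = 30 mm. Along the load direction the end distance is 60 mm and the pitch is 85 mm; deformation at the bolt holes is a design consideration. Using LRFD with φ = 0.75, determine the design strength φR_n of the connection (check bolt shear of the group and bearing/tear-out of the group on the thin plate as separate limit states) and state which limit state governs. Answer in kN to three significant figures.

479 kN (bolt shear governs)

Bolt shear: A_b = π·27²/4 = 572.6 mm²; R_n = 372 × 572.6 × 3 × 1 / 1000 = 639 kN → 0.75 × 639 = 479 kN.
Bearing (1.2 l_c t F_u ≤ 2.4 d t F_u): upper limit = 2.4·27·10·430 / 1000 = 278.6 kN.
  Edge l_c = 60 − 30/2 = 45 → r_n = 232.2 kN; interior l_c = 85 − 30 = 55 → r_n = 278.6 kN.
  R_n,bearing = 1·232.2 + 2·278.6 = 789.5 kN → 0.75 × 789.5 = 592 kN.
Bolt shear governs: 479 kN.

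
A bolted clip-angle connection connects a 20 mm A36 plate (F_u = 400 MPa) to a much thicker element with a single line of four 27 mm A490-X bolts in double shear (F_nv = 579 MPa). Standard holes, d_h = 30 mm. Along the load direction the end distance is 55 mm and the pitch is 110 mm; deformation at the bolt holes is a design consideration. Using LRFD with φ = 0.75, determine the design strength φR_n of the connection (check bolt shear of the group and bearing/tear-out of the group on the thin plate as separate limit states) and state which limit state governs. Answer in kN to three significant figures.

1450 kN (bearing governs)

Bolt shear: A_b = π·27²/4 = 572.6 mm²; R_n = 579 × 572.6 × 4 × 2 / 1000 = 2652 kN → 0.75 × 2652 = 1990 kN.
Bearing (1.2 l_c t F_u ≤ 2.4 d t F_u): upper limit = 2.4·27·20·400 / 1000 = 518.4 kN.
  Edge l_c = 55 − 30/2 = 40 → r_n = 384 kN; interior l_c = 110 − 30 = 80 → r_n = 518.4 kN.
  R_n,bearing = 1·384 + 3·518.4 = 1939 kN → 0.75 × 1939 = 1450 kN.
Bearing governs: 1450 kN.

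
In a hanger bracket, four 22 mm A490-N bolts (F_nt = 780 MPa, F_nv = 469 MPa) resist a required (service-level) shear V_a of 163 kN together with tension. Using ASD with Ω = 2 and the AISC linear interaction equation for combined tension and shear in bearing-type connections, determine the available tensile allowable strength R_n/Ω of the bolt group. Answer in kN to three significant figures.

500 kN

A_b = π·22²/4 = 380.1 mm²; f_rv = 163 × 1000 / (4 × 380.1) = 107.2 MPa.
F'_nt = 1.3 F_nt − (Ω F_nt / F_nv) f_rv = 1.3·780 − (2·780/469)·107.2 = 657.4 MPa, capped at F_nt → F'_nt = 657.4 MPa.
R_n = F'_nt · A_b · n = 657.4 × 380.1 × 4 / 1000 = 999.6 kN.
Allowable strength R_n/Ω = 999.6 / 2 = 500 kN.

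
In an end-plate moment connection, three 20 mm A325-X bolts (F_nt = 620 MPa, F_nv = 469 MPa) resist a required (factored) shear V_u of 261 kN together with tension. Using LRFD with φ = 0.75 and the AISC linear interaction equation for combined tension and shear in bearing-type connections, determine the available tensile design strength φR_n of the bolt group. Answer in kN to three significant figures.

A_b = π·20²/4 = 314.2 mm²; f_rv = 261 × 1000 / (3 × 314.2) = 276.9 MPa.
F'_nt = 1.3 F_nt − (F_nt / φF_nv) f_rv = 1.3·620 − (620/(0.75·469))·276.9 = 317.9 MPa, capped at F_nt → F'_nt = 317.9 MPa.
R_n = F'_nt · A_b · n = 317.9 × 314.2 × 3 / 1000 = 299.6 kN.
Design strength φR_n = 0.75 × 299.6 = 225 kN.

225 kN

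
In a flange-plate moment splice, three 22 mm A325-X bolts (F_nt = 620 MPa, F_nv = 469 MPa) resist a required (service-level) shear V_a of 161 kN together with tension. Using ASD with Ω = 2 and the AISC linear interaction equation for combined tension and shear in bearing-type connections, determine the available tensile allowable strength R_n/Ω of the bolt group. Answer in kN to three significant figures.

247 kN

A_b = π·22²/4 = 380.1 mm²; f_rv = 161 × 1000 / (3 × 380.1) = 141.2 MPa.
F'_nt = 1.3 F_nt − (Ω F_nt / F_nv) f_rv = 1.3·620 − (2·620/469)·141.2 = 432.7 MPa, capped at F_nt → F'_nt = 432.7 MPa.
R_n = F'_nt · A_b · n = 432.7 × 380.1 × 3 / 1000 = 493.5 kN.
Allowable strength R_n/Ω = 493.5 / 2 = 247 kN.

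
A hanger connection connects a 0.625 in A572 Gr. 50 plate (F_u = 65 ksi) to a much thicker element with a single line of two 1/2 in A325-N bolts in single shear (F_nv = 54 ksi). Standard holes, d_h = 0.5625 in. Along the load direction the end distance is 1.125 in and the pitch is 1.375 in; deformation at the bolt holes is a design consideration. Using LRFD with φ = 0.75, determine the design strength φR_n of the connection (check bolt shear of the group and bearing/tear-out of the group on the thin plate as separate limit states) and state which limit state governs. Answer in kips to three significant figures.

Bolt shear: A_b = π·0.5²/4 = 0.1963 in²; R_n = 54 × 0.1963 × 2 × 1 = 21.21 kips → 0.75 × 21.21 = 15.9 kips.
Bearing (1.2 l_c t F_u ≤ 2.4 d t F_u): upper limit = 2.4·0.5·0.625·65 = 48.75 kips.
  Edge l_c = 1.125 − 0.5625/2 = 0.8438 → r_n = 41.13 kips; interior l_c = 1.375 − 0.5625 = 0.8125 → r_n = 39.61 kips.
  R_n,bearing = 1·41.13 + 1·39.61 = 80.74 kips → 0.75 × 80.74 = 60.6 kips.
Bolt shear governs: 15.9 kips.

15.9 kips (bolt shear governs)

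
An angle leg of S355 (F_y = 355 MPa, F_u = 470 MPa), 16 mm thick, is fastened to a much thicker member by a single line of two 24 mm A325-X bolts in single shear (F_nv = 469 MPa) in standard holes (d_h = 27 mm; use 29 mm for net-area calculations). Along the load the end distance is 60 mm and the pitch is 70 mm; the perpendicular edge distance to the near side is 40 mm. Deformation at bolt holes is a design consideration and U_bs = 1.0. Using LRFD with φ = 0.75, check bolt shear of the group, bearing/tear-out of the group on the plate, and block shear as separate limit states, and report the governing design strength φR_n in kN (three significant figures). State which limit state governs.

318 kN (bolt shear governs)

Bolt shear: A_b = π·24²/4 = 452.4 mm²; R_n = 469 × 452.4 × 2 × 1 / 1000 = 424.3 kN → 0.75 × 424.3 = 318 kN.
Bearing: edge l_c = 46.5, r_n = 419.6 kN; interior l_c = 43, r_n = 388 kN; R_n = 419.6 + 1·388 = 807.6 kN → 606 kN.
Block shear: A_gv = 2080, A_nv = 1384, A_nt = 408 mm²; R_n = min(0.6F_uA_nv, 0.6F_yA_gv) + U_bs·F_u·A_nt = 582 kN → 437 kN.
Bolt shear governs: 318 kN.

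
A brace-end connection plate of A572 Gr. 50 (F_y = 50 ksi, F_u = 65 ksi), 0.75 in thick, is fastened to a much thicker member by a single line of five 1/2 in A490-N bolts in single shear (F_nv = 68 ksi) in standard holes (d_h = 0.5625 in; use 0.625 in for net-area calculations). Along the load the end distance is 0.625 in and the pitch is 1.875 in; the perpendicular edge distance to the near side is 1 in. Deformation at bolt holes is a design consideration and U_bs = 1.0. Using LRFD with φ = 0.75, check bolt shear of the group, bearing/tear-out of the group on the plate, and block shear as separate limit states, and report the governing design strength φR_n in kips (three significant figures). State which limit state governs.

Bolt shear: A_b = π·0.5²/4 = 0.1963 in²; R_n = 68 × 0.1963 × 5 × 1 = 66.76 kips → 0.75 × 66.76 = 50.1 kips.
Bearing: edge l_c = 0.3438, r_n = 20.11 kips; interior l_c = 1.312, r_n = 58.5 kips; R_n = 20.11 + 4·58.5 = 254.1 kips → 191 kips.
Block shear: A_gv = 6.094, A_nv = 3.984, A_nt = 0.5156 in²; R_n = min(0.6F_uA_nv, 0.6F_yA_gv) + U_bs·F_u·A_nt = 188.9 kips → 142 kips.
Bolt shear governs: 50.1 kips.

50.1 kips (bolt shear governs)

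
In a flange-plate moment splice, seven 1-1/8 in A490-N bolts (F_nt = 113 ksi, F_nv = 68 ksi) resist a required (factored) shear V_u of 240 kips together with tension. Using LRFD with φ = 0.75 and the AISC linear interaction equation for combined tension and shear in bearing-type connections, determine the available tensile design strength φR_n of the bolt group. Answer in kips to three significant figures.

368 kips

A_b = π·1.125²/4 = 0.994 in²; f_rv = 240 / (7 × 0.994) = 34.49 ksi.
F'_nt = 1.3 F_nt − (F_nt / φF_nv) f_rv = 1.3·113 − (113/(0.75·68))·34.49 = 70.48 ksi, capped at F_nt → F'_nt = 70.48 ksi.
R_n = F'_nt · A_b · n = 70.48 × 0.994 × 7 = 490.4 kips.
Design strength φR_n = 0.75 × 490.4 = 368 kips.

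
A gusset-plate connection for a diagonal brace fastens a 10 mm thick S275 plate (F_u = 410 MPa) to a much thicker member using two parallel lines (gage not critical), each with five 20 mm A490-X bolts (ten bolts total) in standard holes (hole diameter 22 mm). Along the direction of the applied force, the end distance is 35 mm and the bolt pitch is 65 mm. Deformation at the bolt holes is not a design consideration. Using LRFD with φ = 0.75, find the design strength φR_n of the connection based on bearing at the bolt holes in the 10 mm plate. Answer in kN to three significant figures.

Per bolt r_n = 1.5 l_c t F_u ≤ 3.0 d t F_u; upper limit = 3.0 × 20 × 10 × 410 / 1000 = 246 kN.
Edge bolt: l_c = 35 − 22/2 = 24 mm → 1.5 × 24 × 10 × 410 / 1000 = 147.6 → r_n = 147.6 kN.
Interior bolts: l_c = 65 − 22 = 43 mm → 1.5 × 43 × 10 × 410 / 1000 = 264.4 → r_n = 246 kN.
R_n = 2 × 147.6 + 8 × 246 = 2263 kN.
Design strength φR_n = 0.75 × 2263 = 1700 kN.

1700 kN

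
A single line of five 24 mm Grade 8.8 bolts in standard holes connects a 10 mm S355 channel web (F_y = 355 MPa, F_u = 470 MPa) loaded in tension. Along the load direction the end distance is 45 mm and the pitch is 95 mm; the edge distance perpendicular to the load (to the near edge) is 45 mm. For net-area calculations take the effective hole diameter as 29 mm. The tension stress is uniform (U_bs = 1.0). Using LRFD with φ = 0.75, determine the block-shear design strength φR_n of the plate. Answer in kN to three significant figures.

Shear plane L_v = 45 + 4·95 = 425 mm; A_gv = 425 × 10 = 4250 mm².
A_nv = (425 − 4.5·29) × 10 = 2945 mm².
A_nt = (45 − 0.5·29) × 10 = 305 mm².
0.6 F_u A_nv = 830.5 kN; 0.6 F_y A_gv = 905.2 kN → shear rupture governs the shear term.
R_n = 830.5 + 1.0 × 470 × 305 / 1000 = 973.8 kN.
Design strength φR_n = 0.75 × 973.8 = 730 kN.

730 kN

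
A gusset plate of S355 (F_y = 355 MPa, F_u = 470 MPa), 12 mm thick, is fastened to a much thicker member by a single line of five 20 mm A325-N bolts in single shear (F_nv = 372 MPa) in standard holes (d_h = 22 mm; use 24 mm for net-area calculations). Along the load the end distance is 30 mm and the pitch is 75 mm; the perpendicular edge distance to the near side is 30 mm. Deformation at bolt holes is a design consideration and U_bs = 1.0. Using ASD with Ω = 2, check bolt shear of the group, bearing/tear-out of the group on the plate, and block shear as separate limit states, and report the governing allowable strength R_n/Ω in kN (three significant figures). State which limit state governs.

Bolt shear: A_b = π·20²/4 = 314.2 mm²; R_n = 372 × 314.2 × 5 × 1 / 1000 = 584.3 kN → 584.3 / 2 = 292 kN.
Bearing: edge l_c = 19, r_n = 128.6 kN; interior l_c = 53, r_n = 270.7 kN; R_n = 128.6 + 4·270.7 = 1211 kN → 606 kN.
Block shear: A_gv = 3960, A_nv = 2664, A_nt = 216 mm²; R_n = min(0.6F_uA_nv, 0.6F_yA_gv) + U_bs·F_u·A_nt = 852.8 kN → 426 kN.
Bolt shear governs: 292 kN.

292 kN (bolt shear governs)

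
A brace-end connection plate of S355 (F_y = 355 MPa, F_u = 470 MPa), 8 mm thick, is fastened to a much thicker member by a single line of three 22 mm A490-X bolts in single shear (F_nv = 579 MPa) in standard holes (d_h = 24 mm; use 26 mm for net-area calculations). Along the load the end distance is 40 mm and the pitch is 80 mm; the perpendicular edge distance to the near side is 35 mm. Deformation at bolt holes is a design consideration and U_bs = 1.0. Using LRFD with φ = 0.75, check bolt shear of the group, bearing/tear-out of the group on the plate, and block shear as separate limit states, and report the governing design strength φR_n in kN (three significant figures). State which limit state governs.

290 kN (block shear governs)

Bolt shear: A_b = π·22²/4 = 380.1 mm²; R_n = 579 × 380.1 × 3 × 1 / 1000 = 660.3 kN → 0.75 × 660.3 = 495 kN.
Bearing: edge l_c = 28, r_n = 126.3 kN; interior l_c = 56, r_n = 198.5 kN; R_n = 126.3 + 2·198.5 = 523.4 kN → 393 kN.
Block shear: A_gv = 1600, A_nv = 1080, A_nt = 176 mm²; R_n = min(0.6F_uA_nv, 0.6F_yA_gv) + U_bs·F_u·A_nt = 387.3 kN → 290 kN.
Block shear governs: 290 kN.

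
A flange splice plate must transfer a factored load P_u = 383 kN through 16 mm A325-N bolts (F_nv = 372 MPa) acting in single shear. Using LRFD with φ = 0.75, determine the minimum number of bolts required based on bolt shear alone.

A_b = π·16²/4 = 201.1 mm².
Per-bolt design strength φR_n = 0.75 × 372 × 201.1 × 1 / 1000 = 56.1 kN.
n ≥ 383 / 56.1 = 6.828 → use 7 bolts.

7 bolts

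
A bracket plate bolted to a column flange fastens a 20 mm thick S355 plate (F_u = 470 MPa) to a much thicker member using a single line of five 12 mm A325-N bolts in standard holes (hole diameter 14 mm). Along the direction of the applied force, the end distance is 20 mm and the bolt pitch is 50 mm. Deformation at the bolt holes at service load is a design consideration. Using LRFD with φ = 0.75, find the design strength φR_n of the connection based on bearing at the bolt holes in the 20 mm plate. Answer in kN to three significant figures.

Per bolt r_n = 1.2 l_c t F_u ≤ 2.4 d t F_u; upper limit = 2.4 × 12 × 20 × 470 / 1000 = 270.7 kN.
Edge bolt: l_c = 20 − 14/2 = 13 mm → 1.2 × 13 × 20 × 470 / 1000 = 146.6 → r_n = 146.6 kN.
Interior bolts: l_c = 50 − 14 = 36 mm → 1.2 × 36 × 20 × 470 / 1000 = 406.1 → r_n = 270.7 kN.
R_n = 1 × 146.6 + 4 × 270.7 = 1230 kN.
Design strength φR_n = 0.75 × 1230 = 922 kN.

922 kN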